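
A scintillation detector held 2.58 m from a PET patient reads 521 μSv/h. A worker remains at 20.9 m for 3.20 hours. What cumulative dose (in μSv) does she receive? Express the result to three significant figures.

25.4 μSv

Since intensity falls as 1/r², rate at 20.9 m:
(2.58/20.9)² = 0.01524, so 521 × 0.01524 = 7.940 μSv/h.
Dose = rate × time = 7.940 μSv/h × 3.200 h = 25.41 μSv.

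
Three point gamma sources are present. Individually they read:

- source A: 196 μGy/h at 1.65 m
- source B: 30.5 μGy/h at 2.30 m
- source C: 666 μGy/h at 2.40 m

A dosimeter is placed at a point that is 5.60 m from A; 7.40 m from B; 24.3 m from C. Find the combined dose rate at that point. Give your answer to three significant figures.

By superposition, sum each source's inverse-square contribution:
A: 196 × (1.65/5.60)² = 17.02 μGy/h
B: 30.5 × (2.30/7.40)² = 2.946 μGy/h
C: 666 × (2.40/24.3)² = 6.497 μGy/h
Total = 17.02 + 2.946 + 6.497 = 26.46 μGy/h.

26.5 μGy/h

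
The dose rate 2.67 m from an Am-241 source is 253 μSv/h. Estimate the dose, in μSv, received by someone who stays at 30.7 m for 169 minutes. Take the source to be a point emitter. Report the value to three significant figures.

Applying the 1/r² law, rate at 30.7 m:
253 × (2.67/30.7)² = 253 × 0.007564 = 1.914 μSv/h.
Dose = rate × time = 1.914 μSv/h × 2.817 h = 5.392 μSv.

5.39 μSv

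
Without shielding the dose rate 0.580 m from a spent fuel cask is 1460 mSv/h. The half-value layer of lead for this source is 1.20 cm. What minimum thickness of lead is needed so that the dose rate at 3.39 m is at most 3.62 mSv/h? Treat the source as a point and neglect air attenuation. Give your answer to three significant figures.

4.27 cm

At 3.39 m, distance alone gives (0.580/3.39)² = 0.02927, so 1460 × 0.02927 = 42.73 mSv/h.
Further attenuation needed: 42.73/3.62 = 11.80.
n = log₂(11.80) = 3.561 half-value layers.
Thickness = 3.561 × 1.20 cm = 4.273 cm.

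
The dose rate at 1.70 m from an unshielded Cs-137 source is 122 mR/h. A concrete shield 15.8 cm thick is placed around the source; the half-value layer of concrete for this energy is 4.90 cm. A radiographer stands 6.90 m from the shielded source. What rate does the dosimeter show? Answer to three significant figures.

Distance alone: 122 × (1.70/6.90)² = 122 × 0.06070 = 7.405 mR/h.
Shield: 15.8/4.90 = 3.224 half-value layers → attenuation 2^(−3.224) = 0.1070.
Combined: 7.405 × 0.1070 = 0.7923 mR/h.

0.792 mR/h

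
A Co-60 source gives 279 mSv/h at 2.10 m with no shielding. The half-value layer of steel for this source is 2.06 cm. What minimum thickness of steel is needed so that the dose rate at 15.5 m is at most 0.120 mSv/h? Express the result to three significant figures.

11.2 cm

At 15.5 m, distance alone gives (2.10/15.5)² = 0.01836, so 279 × 0.01836 = 5.122 mSv/h.
Further attenuation needed: 5.122/0.120 = 42.68.
n = log₂(42.68) = 5.415 half-value layers.
Thickness = 5.415 × 2.06 cm = 11.15 cm.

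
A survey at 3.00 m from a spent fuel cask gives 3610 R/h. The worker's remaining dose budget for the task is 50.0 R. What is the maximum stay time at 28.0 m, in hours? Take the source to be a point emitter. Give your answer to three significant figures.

Using I₁d₁² = I₂d₂², rate at 28.0 m:
(3.00/28.0)² = 0.01148, so 3610 × 0.01148 = 41.44 R/h.
Stay time = 50.0 R ÷ 41.44 R/h = 1.207 h.

1.21 h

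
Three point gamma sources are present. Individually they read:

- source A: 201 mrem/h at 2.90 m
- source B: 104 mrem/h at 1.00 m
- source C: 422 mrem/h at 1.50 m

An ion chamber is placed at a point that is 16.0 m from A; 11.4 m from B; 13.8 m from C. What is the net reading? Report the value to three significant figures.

By superposition, sum each source's inverse-square contribution:
A: 201 × (2.90/16.0)² = 6.603 mrem/h
B: 104 × (1.00/11.4)² = 0.8002 mrem/h
C: 422 × (1.50/13.8)² = 4.986 mrem/h
Total = 6.603 + 0.8002 + 4.986 = 12.39 mrem/h.

12.4 mrem/h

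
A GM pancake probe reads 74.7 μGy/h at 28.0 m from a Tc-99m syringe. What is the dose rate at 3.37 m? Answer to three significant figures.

5160 μGy/h

Applying the 1/r² law, the rate at 3.37 m is
(28.0/3.37)² = 69.03, so 74.7 × 69.03 = 5157 μGy/h.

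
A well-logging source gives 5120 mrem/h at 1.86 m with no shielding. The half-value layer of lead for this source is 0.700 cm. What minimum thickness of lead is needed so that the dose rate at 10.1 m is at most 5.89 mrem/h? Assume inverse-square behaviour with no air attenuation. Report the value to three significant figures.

3.42 cm

At 10.1 m, distance alone gives (1.86/10.1)² = 0.03391, so 5120 × 0.03391 = 173.6 mrem/h.
Further attenuation needed: 173.6/5.89 = 29.47.
n = log₂(29.47) = 4.881 half-value layers.
Thickness = 4.881 × 0.700 cm = 3.417 cm.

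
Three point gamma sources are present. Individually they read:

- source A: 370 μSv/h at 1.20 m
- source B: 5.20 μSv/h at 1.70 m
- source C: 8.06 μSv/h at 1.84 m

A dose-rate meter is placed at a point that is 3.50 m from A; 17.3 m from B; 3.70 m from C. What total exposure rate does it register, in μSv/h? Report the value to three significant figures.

Each source contributes Iᵢ·(dᵢ/rᵢ)²; contributions add.
A: 370 × (1.20/3.50)² = 43.49 μSv/h
B: 5.20 × (1.70/17.3)² = 0.05021 μSv/h
C: 8.06 × (1.84/3.70)² = 1.993 μSv/h
Total = 43.49 + 0.05021 + 1.993 = 45.53 μSv/h.

45.5 μSv/h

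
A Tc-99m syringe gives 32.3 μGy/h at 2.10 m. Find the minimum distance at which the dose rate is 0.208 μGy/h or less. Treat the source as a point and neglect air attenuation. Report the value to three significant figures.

Since intensity falls as 1/r², d₂ = d₁·√(I₁/I₂).
I₁/I₂ = 32.3/0.208 = 155.3, so d₂ = 2.10 × √155.3 = 26.17 m.

26.2 m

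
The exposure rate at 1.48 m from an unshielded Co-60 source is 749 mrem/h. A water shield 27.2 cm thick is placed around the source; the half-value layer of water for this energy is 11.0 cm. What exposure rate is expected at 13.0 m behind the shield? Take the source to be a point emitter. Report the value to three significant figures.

1.75 mrem/h

Distance alone: (1.48/13.0)² = 0.01296, so 749 × 0.01296 = 9.707 mrem/h.
Shield: 27.2/11.0 = 2.473 half-value layers → attenuation 2^(−2.473) = 0.1801.
Combined: 9.707 × 0.1801 = 1.748 mrem/h.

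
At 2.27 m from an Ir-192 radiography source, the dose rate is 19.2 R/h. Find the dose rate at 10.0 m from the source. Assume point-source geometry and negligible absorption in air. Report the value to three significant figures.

0.989 R/h

Applying the 1/r² law, the rate at 10.0 m is
19.2 × (2.27/10.0)² = 19.2 × 0.05153 = 0.9894 R/h.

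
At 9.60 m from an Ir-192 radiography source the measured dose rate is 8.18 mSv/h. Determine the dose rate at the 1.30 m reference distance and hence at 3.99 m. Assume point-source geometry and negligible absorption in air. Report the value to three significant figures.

By the inverse-square law,
At 1.30 m: 8.18 × (9.60/1.30)² = 8.18 × 54.53 = 446.1 mSv/h
At 3.99 m: 446.1 × (1.30/3.99)² = 446.1 × 0.1062 = 47.38 mSv/h.

446 mSv/h; 47.4 mSv/h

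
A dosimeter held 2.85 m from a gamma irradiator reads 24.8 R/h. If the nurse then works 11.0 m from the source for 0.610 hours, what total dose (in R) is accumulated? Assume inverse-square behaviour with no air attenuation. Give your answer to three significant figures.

1.02 R

Using I₁d₁² = I₂d₂², rate at 11.0 m:
(2.85/11.0)² = 0.06713, so 24.8 × 0.06713 = 1.665 R/h.
Dose = rate × time = 1.665 R/h × 0.6100 h = 1.016 R.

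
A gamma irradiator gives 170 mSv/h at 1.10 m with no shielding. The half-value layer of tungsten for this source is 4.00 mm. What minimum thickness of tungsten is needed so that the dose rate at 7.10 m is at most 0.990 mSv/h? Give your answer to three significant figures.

8.17 mm

At 7.10 m, distance alone gives 170 × (1.10/7.10)² = 170 × 0.02400 = 4.080 mSv/h.
Further attenuation needed: 4.080/0.990 = 4.121.
n = log₂(4.121) = 2.043 half-value layers.
Thickness = 2.043 × 4.00 mm = 8.172 mm.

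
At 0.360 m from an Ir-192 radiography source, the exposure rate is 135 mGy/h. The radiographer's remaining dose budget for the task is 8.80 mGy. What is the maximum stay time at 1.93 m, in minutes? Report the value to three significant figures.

Since intensity falls as 1/r², rate at 1.93 m:
135 × (0.360/1.93)² = 135 × 0.03479 = 4.697 mGy/h.
Stay time = 8.80 mGy ÷ 4.697 mGy/h = 1.874 h = 112.4 min.

112 min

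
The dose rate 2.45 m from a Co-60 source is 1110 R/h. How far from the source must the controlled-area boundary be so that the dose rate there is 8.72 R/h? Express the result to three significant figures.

27.6 m

Applying the 1/r² law, d₂ = d₁·√(I₁/I₂).
I₁/I₂ = 1110/8.72 = 127.3, so d₂ = 2.45 × √127.3 = 27.64 m.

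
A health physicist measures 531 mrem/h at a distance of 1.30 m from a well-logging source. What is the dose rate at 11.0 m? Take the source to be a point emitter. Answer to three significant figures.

7.42 mrem/h

Applying the 1/r² law, the rate at 11.0 m is
(1.30/11.0)² = 0.01397, so 531 × 0.01397 = 7.418 mrem/h.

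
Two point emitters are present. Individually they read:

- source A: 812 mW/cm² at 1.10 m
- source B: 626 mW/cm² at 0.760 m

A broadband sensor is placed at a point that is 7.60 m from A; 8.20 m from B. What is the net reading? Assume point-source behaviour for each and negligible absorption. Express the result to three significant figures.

22.4 mW/cm²

By superposition, sum each source's inverse-square contribution:
A: 812 × (1.10/7.60)² = 17.01 mW/cm²
B: 626 × (0.760/8.20)² = 5.377 mW/cm²
Total = 17.01 + 5.377 = 22.39 mW/cm².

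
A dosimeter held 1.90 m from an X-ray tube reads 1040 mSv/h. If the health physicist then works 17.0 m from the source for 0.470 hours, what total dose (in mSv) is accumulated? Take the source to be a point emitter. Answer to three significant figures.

6.11 mSv

Using I₁d₁² = I₂d₂², rate at 17.0 m:
1040 × (1.90/17.0)² = 1040 × 0.01249 = 12.99 mSv/h.
Dose = rate × time = 12.99 mSv/h × 0.4700 h = 6.105 mSv.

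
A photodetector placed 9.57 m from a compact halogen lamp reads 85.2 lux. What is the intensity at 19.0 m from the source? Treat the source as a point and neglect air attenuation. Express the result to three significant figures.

By the inverse-square law, scaling from 9.57 m to 19.0 m:
85.2 × (9.57/19.0)² = 85.2 × 0.2537 = 21.62 lux.

21.6 lux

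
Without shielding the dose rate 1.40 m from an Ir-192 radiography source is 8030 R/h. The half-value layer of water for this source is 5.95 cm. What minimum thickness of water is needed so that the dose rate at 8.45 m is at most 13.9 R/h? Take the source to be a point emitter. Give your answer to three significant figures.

At 8.45 m, distance alone gives 8030 × (1.40/8.45)² = 8030 × 0.02745 = 220.4 R/h.
Further attenuation needed: 220.4/13.9 = 15.86.
n = log₂(15.86) = 3.987 half-value layers.
Thickness = 3.987 × 5.95 cm = 23.72 cm.

23.7 cm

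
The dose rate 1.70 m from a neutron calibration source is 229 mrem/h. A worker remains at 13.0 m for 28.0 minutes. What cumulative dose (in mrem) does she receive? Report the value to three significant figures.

Since intensity falls as 1/r², rate at 13.0 m:
(1.70/13.0)² = 0.01710, so 229 × 0.01710 = 3.916 mrem/h.
Dose = rate × time = 3.916 mrem/h × 0.4667 h = 1.828 mrem.

1.83 mrem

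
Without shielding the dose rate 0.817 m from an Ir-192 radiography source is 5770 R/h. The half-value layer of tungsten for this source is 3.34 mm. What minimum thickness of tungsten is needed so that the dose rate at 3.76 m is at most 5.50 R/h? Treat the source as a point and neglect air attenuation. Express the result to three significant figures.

18.8 mm

At 3.76 m, distance alone gives 5770 × (0.817/3.76)² = 5770 × 0.04721 = 272.4 R/h.
Further attenuation needed: 272.4/5.50 = 49.53.
n = log₂(49.53) = 5.630 half-value layers.
Thickness = 5.630 × 3.34 mm = 18.80 mm.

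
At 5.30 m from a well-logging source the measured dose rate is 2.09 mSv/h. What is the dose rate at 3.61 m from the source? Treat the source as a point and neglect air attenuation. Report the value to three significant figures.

4.50 mSv/h

Since intensity falls as 1/r², scaling from 5.30 m to 3.61 m:
2.09 × (5.30/3.61)² = 2.09 × 2.155 = 4.504 mSv/h.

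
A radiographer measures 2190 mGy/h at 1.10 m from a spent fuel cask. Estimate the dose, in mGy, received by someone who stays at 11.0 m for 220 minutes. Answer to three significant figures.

80.3 mGy

Since intensity falls as 1/r², rate at 11.0 m:
(1.10/11.0)² = 0.01000, so 2190 × 0.01000 = 21.90 mGy/h.
Dose = rate × time = 21.90 mGy/h × 3.667 h = 80.31 mGy.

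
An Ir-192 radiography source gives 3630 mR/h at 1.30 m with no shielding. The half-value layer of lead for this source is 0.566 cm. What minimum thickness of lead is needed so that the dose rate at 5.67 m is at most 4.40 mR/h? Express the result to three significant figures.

3.08 cm

At 5.67 m, distance alone gives (1.30/5.67)² = 0.05257, so 3630 × 0.05257 = 190.8 mR/h.
Further attenuation needed: 190.8/4.40 = 43.36.
n = log₂(43.36) = 5.438 half-value layers.
Thickness = 5.438 × 0.566 cm = 3.078 cm.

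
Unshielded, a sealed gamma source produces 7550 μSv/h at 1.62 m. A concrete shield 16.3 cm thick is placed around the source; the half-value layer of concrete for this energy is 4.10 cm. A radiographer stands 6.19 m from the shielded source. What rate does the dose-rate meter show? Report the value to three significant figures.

32.9 μSv/h

Distance alone: (1.62/6.19)² = 0.06849, so 7550 × 0.06849 = 517.1 μSv/h.
Shield: 16.3/4.10 = 3.976 half-value layers → attenuation 2^(−3.976) = 0.06355.
Combined: 517.1 × 0.06355 = 32.86 μSv/h.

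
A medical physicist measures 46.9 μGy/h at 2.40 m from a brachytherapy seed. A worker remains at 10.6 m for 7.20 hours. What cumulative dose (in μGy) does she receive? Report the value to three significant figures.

Since intensity falls as 1/r², rate at 10.6 m:
(2.40/10.6)² = 0.05126, so 46.9 × 0.05126 = 2.404 μGy/h.
Dose = rate × time = 2.404 μGy/h × 7.200 h = 17.31 μGy.

17.3 μGy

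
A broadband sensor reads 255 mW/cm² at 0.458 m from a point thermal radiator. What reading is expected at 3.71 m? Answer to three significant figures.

3.89 mW/cm²

Using I₁d₁² = I₂d₂², the rate at 3.71 m is
255 × (0.458/3.71)² = 255 × 0.01524 = 3.886 mW/cm².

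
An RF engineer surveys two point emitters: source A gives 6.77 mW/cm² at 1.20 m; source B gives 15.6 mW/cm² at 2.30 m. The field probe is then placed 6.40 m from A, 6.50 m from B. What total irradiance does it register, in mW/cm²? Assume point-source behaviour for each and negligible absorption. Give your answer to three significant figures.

2.19 mW/cm²

Each source contributes Iᵢ·(dᵢ/rᵢ)²; contributions add.
A: 6.77 × (1.20/6.40)² = 0.2380 mW/cm²
B: 15.6 × (2.30/6.50)² = 1.953 mW/cm²
Total = 0.2380 + 1.953 = 2.191 mW/cm².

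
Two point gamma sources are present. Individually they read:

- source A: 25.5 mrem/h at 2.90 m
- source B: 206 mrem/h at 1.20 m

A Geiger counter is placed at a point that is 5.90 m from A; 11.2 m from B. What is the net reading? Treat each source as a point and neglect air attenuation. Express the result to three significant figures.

By superposition, sum each source's inverse-square contribution:
A: 25.5 × (2.90/5.90)² = 6.161 mrem/h
B: 206 × (1.20/11.2)² = 2.365 mrem/h
Total = 6.161 + 2.365 = 8.526 mrem/h.

8.53 mrem/h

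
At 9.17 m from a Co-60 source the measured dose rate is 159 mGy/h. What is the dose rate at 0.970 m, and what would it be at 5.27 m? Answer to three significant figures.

Using I₁d₁² = I₂d₂²,
At 0.970 m: (9.17/0.970)² = 89.37, so 159 × 89.37 = 14210 mGy/h
At 5.27 m: (0.970/5.27)² = 0.03388, so 14210 × 0.03388 = 481.4 mGy/h.

14200 mGy/h; 481 mGy/h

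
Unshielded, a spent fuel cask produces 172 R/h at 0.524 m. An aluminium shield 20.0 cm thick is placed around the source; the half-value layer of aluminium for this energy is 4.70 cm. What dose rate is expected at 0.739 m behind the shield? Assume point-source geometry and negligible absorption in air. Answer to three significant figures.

Distance alone: 172 × (0.524/0.739)² = 172 × 0.5028 = 86.48 R/h.
Shield: 20.0/4.70 = 4.255 half-value layers → attenuation 2^(−4.255) = 0.05237.
Combined: 86.48 × 0.05237 = 4.529 R/h.

4.53 R/h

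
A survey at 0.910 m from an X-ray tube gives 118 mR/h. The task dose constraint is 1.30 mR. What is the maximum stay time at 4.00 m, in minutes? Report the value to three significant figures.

12.8 min

Intensity scales as (d₁/d₂)², so rate at 4.00 m:
118 × (0.910/4.00)² = 118 × 0.05176 = 6.108 mR/h.
Stay time = 1.30 mR ÷ 6.108 mR/h = 0.2128 h = 12.77 min.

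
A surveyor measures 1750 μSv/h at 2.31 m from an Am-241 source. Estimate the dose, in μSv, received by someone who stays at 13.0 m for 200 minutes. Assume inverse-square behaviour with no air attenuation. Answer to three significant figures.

184 μSv

Using I₁d₁² = I₂d₂², rate at 13.0 m:
1750 × (2.31/13.0)² = 1750 × 0.03157 = 55.25 μSv/h.
Dose = rate × time = 55.25 μSv/h × 3.333 h = 184.1 μSv.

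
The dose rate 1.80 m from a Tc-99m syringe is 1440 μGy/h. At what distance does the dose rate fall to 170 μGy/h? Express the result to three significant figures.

Applying the 1/r² law, d₂ = d₁·√(I₁/I₂).
I₁/I₂ = 1440/170 = 8.471, so d₂ = 1.80 × √8.471 = 5.239 m.

5.24 m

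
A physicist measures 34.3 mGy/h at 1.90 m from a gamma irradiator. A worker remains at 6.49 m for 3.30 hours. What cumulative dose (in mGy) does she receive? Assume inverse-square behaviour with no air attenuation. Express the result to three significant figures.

Applying the 1/r² law, rate at 6.49 m:
34.3 × (1.90/6.49)² = 34.3 × 0.08571 = 2.940 mGy/h.
Dose = rate × time = 2.940 mGy/h × 3.300 h = 9.702 mGy.

9.70 mGy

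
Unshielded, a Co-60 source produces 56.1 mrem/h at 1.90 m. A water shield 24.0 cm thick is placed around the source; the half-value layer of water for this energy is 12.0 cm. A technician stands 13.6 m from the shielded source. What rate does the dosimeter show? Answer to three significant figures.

Distance alone: (1.90/13.6)² = 0.01952, so 56.1 × 0.01952 = 1.095 mrem/h.
Shield: 24.0/12.0 = 2.000 half-value layers → attenuation 2^(−2.000) = 0.2500.
Combined: 1.095 × 0.2500 = 0.2737 mrem/h.

0.274 mrem/h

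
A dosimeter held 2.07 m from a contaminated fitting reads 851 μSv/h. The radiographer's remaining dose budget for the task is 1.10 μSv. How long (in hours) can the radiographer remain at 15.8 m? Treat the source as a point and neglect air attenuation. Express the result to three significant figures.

Applying the 1/r² law, rate at 15.8 m:
(2.07/15.8)² = 0.01716, so 851 × 0.01716 = 14.60 μSv/h.
Stay time = 1.10 μSv ÷ 14.60 μSv/h = 0.07534 h.

0.0753 h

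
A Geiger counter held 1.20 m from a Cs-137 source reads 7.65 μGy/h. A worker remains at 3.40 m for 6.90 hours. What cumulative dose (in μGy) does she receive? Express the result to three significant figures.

Applying the 1/r² law, rate at 3.40 m:
7.65 × (1.20/3.40)² = 7.65 × 0.1246 = 0.9532 μGy/h.
Dose = rate × time = 0.9532 μGy/h × 6.900 h = 6.577 μGy.

6.58 μGy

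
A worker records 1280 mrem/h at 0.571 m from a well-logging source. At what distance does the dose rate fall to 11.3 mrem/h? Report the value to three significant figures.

Since intensity falls as 1/r², d₂ = d₁·√(I₁/I₂).
I₁/I₂ = 1280/11.3 = 113.3, so d₂ = 0.571 × √113.3 = 6.078 m.

6.08 m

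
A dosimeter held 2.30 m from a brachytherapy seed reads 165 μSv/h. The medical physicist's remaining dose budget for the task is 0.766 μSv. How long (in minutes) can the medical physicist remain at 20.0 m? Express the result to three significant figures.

21.1 min

By the inverse-square law, rate at 20.0 m:
165 × (2.30/20.0)² = 165 × 0.01322 = 2.181 μSv/h.
Stay time = 0.766 μSv ÷ 2.181 μSv/h = 0.3512 h = 21.07 min.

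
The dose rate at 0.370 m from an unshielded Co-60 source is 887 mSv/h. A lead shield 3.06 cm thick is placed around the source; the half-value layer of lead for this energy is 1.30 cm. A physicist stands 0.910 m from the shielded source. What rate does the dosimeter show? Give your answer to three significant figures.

28.7 mSv/h

Distance alone: (0.370/0.910)² = 0.1653, so 887 × 0.1653 = 146.6 mSv/h.
Shield: 3.06/1.30 = 2.354 half-value layers → attenuation 2^(−2.354) = 0.1956.
Combined: 146.6 × 0.1956 = 28.67 mSv/h.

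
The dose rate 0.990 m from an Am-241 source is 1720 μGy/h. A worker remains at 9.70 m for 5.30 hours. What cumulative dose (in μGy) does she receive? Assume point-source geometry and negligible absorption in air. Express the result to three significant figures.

By the inverse-square law, rate at 9.70 m:
(0.990/9.70)² = 0.01042, so 1720 × 0.01042 = 17.92 μGy/h.
Dose = rate × time = 17.92 μGy/h × 5.300 h = 94.98 μGy.

95.0 μGy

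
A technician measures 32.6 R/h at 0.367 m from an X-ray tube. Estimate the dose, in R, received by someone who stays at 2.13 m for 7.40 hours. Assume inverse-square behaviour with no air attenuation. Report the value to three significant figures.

By the inverse-square law, rate at 2.13 m:
32.6 × (0.367/2.13)² = 32.6 × 0.02969 = 0.9679 R/h.
Dose = rate × time = 0.9679 R/h × 7.400 h = 7.162 R.

7.16 R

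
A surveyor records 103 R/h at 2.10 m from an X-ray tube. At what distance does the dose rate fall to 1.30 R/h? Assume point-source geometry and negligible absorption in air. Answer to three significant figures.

18.7 m

Since intensity falls as 1/r², d₂ = d₁·√(I₁/I₂).
I₁/I₂ = 103/1.30 = 79.23, so d₂ = 2.10 × √79.23 = 18.69 m.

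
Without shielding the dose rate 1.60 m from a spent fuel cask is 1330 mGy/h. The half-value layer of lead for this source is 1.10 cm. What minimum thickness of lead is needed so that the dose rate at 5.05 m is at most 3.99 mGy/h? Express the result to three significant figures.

5.57 cm

At 5.05 m, distance alone gives (1.60/5.05)² = 0.1004, so 1330 × 0.1004 = 133.5 mGy/h.
Further attenuation needed: 133.5/3.99 = 33.46.
n = log₂(33.46) = 5.064 half-value layers.
Thickness = 5.064 × 1.10 cm = 5.570 cm.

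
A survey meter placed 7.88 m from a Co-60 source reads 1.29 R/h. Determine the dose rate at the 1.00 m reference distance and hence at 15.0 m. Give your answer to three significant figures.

Using I₁d₁² = I₂d₂²,
At 1.00 m: (7.88/1.00)² = 62.09, so 1.29 × 62.09 = 80.10 R/h
At 15.0 m: 80.10 × (1.00/15.0)² = 80.10 × 0.004444 = 0.3560 R/h.

80.1 R/h; 0.356 R/h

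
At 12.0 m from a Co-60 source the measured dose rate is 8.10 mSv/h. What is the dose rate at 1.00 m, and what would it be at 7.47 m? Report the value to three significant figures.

Applying the 1/r² law,
At 1.00 m: (12.0/1.00)² = 144.0, so 8.10 × 144.0 = 1166 mSv/h
At 7.47 m: 1166 × (1.00/7.47)² = 1166 × 0.01792 = 20.89 mSv/h.

1170 mSv/h; 20.9 mSv/h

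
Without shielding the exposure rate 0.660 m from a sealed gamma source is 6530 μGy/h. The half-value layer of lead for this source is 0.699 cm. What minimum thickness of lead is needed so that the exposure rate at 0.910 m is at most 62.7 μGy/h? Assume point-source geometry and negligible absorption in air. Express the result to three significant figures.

4.04 cm

At 0.910 m, distance alone gives 6530 × (0.660/0.910)² = 6530 × 0.5260 = 3435 μGy/h.
Further attenuation needed: 3435/62.7 = 54.78.
n = log₂(54.78) = 5.776 half-value layers.
Thickness = 5.776 × 0.699 cm = 4.037 cm.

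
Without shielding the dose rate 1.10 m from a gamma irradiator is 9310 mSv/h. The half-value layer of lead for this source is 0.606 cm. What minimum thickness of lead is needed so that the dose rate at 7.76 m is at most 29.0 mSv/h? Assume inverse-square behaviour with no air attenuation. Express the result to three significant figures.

1.63 cm

At 7.76 m, distance alone gives (1.10/7.76)² = 0.02009, so 9310 × 0.02009 = 187.0 mSv/h.
Further attenuation needed: 187.0/29.0 = 6.448.
n = log₂(6.448) = 2.689 half-value layers.
Thickness = 2.689 × 0.606 cm = 1.630 cm.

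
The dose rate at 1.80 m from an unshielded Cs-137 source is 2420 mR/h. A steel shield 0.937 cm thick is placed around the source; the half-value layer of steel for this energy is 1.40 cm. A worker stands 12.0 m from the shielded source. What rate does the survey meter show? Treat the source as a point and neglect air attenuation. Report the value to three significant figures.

Distance alone: 2420 × (1.80/12.0)² = 2420 × 0.02250 = 54.45 mR/h.
Shield: 0.937/1.40 = 0.6693 half-value layers → attenuation 2^(−0.6693) = 0.6288.
Combined: 54.45 × 0.6288 = 34.24 mR/h.

34.2 mR/h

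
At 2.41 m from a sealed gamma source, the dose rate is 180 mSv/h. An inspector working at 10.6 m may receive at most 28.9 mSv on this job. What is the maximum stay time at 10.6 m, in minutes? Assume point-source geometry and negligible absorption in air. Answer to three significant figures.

186 min

Since intensity falls as 1/r², rate at 10.6 m:
(2.41/10.6)² = 0.05169, so 180 × 0.05169 = 9.304 mSv/h.
Stay time = 28.9 mSv ÷ 9.304 mSv/h = 3.106 h = 186.4 min.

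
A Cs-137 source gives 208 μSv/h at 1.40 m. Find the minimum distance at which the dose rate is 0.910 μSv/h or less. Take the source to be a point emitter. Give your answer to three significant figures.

21.2 m

By the inverse-square law, d₂ = d₁·√(I₁/I₂).
I₁/I₂ = 208/0.910 = 228.6, so d₂ = 1.40 × √228.6 = 21.17 m.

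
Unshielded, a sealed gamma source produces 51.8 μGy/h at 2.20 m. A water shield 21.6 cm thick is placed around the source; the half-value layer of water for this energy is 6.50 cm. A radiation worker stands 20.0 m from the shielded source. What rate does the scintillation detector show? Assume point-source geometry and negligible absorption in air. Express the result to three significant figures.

0.0626 μGy/h

Distance alone: 51.8 × (2.20/20.0)² = 51.8 × 0.01210 = 0.6268 μGy/h.
Shield: 21.6/6.50 = 3.323 half-value layers → attenuation 2^(−3.323) = 0.09993.
Combined: 0.6268 × 0.09993 = 0.06264 μGy/h.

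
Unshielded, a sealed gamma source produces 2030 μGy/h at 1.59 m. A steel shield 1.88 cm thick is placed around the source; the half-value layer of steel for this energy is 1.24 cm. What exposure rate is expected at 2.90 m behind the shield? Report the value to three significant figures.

Distance alone: 2030 × (1.59/2.90)² = 2030 × 0.3006 = 610.2 μGy/h.
Shield: 1.88/1.24 = 1.516 half-value layers → attenuation 2^(−1.516) = 0.3497.
Combined: 610.2 × 0.3497 = 213.4 μGy/h.

213 μGy/h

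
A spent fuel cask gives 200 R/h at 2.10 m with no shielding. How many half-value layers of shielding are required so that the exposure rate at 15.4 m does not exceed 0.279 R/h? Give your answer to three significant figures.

3.74 half-value layers

At 15.4 m, distance alone gives (2.10/15.4)² = 0.01860, so 200 × 0.01860 = 3.720 R/h.
Further attenuation needed: 3.720/0.279 = 13.33.
n = log₂(13.33) = 3.737 half-value layers.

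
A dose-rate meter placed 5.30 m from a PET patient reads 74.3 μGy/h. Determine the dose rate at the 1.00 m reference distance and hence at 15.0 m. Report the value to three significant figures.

By the inverse-square law,
At 1.00 m: (5.30/1.00)² = 28.09, so 74.3 × 28.09 = 2087 μGy/h
At 15.0 m: 2087 × (1.00/15.0)² = 2087 × 0.004444 = 9.275 μGy/h.

2090 μGy/h; 9.28 μGy/h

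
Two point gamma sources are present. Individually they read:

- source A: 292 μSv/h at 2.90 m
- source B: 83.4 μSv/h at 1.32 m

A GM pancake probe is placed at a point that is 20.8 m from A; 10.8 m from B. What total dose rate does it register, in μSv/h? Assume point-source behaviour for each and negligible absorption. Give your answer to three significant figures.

Each source contributes Iᵢ·(dᵢ/rᵢ)²; contributions add.
A: 292 × (2.90/20.8)² = 5.676 μSv/h
B: 83.4 × (1.32/10.8)² = 1.246 μSv/h
Total = 5.676 + 1.246 = 6.922 μSv/h.

6.92 μSv/h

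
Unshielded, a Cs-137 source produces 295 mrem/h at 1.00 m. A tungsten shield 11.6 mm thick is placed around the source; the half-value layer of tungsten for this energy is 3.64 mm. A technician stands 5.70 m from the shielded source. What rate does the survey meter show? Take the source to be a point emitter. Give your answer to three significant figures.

Distance alone: 295 × (1.00/5.70)² = 295 × 0.03078 = 9.080 mrem/h.
Shield: 11.6/3.64 = 3.187 half-value layers → attenuation 2^(−3.187) = 0.1098.
Combined: 9.080 × 0.1098 = 0.9970 mrem/h.

0.997 mrem/h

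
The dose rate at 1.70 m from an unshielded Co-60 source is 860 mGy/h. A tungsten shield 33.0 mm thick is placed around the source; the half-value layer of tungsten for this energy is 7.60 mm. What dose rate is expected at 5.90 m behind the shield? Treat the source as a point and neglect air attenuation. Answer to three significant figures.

Distance alone: 860 × (1.70/5.90)² = 860 × 0.08302 = 71.40 mGy/h.
Shield: 33.0/7.60 = 4.342 half-value layers → attenuation 2^(−4.342) = 0.04931.
Combined: 71.40 × 0.04931 = 3.521 mGy/h.

3.52 mGy/h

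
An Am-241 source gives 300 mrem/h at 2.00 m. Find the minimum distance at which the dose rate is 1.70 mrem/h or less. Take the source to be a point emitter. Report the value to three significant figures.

26.6 m

By the inverse-square law, d₂ = d₁·√(I₁/I₂).
I₁/I₂ = 300/1.70 = 176.5, so d₂ = 2.00 × √176.5 = 26.57 m.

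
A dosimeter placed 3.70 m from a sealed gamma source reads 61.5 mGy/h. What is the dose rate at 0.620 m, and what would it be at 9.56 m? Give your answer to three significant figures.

2190 mGy/h; 9.21 mGy/h

Intensity scales as (d₁/d₂)², so
At 0.620 m: (3.70/0.620)² = 35.61, so 61.5 × 35.61 = 2190 mGy/h
At 9.56 m: (0.620/9.56)² = 0.004206, so 2190 × 0.004206 = 9.211 mGy/h.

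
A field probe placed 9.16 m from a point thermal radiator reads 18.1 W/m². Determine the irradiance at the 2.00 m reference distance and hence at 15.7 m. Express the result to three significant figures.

380 W/m²; 6.16 W/m²

Intensity scales as (d₁/d₂)², so
At 2.00 m: 18.1 × (9.16/2.00)² = 18.1 × 20.98 = 379.7 W/m²
At 15.7 m: 379.7 × (2.00/15.7)² = 379.7 × 0.01623 = 6.163 W/m².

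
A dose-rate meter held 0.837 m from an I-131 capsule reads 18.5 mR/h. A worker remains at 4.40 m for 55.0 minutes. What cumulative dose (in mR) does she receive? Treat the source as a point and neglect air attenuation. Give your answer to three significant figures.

By the inverse-square law, rate at 4.40 m:
18.5 × (0.837/4.40)² = 18.5 × 0.03619 = 0.6695 mR/h.
Dose = rate × time = 0.6695 mR/h × 0.9167 h = 0.6137 mR.

0.614 mR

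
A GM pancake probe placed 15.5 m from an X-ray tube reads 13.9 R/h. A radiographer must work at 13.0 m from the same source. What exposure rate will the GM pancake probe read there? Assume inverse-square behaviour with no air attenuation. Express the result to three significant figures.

Intensity scales as (d₁/d₂)², so scaling from 15.5 m to 13.0 m:
(15.5/13.0)² = 1.422, so 13.9 × 1.422 = 19.77 R/h.

19.8 R/h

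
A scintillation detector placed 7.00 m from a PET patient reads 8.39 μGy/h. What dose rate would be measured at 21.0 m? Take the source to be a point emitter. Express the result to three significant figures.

0.932 μGy/h

Intensity scales as (d₁/d₂)², so scaling from 7.00 m to 21.0 m:
8.39 × (7.00/21.0)² = 8.39 × 0.1111 = 0.9321 μGy/h.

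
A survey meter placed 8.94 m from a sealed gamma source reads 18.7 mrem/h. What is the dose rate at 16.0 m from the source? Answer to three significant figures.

Using I₁d₁² = I₂d₂², scaling from 8.94 m to 16.0 m:
18.7 × (8.94/16.0)² = 18.7 × 0.3122 = 5.838 mrem/h.

5.84 mrem/h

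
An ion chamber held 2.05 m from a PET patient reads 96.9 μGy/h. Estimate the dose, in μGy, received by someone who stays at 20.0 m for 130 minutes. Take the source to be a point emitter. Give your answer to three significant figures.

2.21 μGy

Applying the 1/r² law, rate at 20.0 m:
96.9 × (2.05/20.0)² = 96.9 × 0.01051 = 1.018 μGy/h.
Dose = rate × time = 1.018 μGy/h × 2.167 h = 2.206 μGy.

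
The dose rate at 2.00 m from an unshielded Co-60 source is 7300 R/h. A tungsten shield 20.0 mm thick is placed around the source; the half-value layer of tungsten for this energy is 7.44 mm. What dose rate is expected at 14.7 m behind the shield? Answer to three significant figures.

21.0 R/h

Distance alone: 7300 × (2.00/14.7)² = 7300 × 0.01851 = 135.1 R/h.
Shield: 20.0/7.44 = 2.688 half-value layers → attenuation 2^(−2.688) = 0.1552.
Combined: 135.1 × 0.1552 = 20.97 R/h.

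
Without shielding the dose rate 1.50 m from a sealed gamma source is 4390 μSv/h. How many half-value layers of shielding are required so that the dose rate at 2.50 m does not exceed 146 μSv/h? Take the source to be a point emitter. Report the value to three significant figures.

3.44 half-value layers

At 2.50 m, distance alone gives 4390 × (1.50/2.50)² = 4390 × 0.3600 = 1580 μSv/h.
Further attenuation needed: 1580/146 = 10.82.
n = log₂(10.82) = 3.436 half-value layers.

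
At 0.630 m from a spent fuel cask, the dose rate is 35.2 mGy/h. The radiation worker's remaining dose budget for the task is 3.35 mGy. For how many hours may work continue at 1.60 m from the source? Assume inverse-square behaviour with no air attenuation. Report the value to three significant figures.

Using I₁d₁² = I₂d₂², rate at 1.60 m:
(0.630/1.60)² = 0.1550, so 35.2 × 0.1550 = 5.456 mGy/h.
Stay time = 3.35 mGy ÷ 5.456 mGy/h = 0.6140 h.

0.614 h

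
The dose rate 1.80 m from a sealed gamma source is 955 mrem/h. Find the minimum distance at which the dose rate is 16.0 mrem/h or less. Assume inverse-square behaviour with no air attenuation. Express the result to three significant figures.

13.9 m

By the inverse-square law, d₂ = d₁·√(I₁/I₂).
I₁/I₂ = 955/16.0 = 59.69, so d₂ = 1.80 × √59.69 = 13.91 m.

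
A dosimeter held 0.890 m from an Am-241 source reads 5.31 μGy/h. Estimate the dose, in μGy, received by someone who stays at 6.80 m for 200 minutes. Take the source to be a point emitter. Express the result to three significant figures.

0.303 μGy

Using I₁d₁² = I₂d₂², rate at 6.80 m:
(0.890/6.80)² = 0.01713, so 5.31 × 0.01713 = 0.09096 μGy/h.
Dose = rate × time = 0.09096 μGy/h × 3.333 h = 0.3032 μGy.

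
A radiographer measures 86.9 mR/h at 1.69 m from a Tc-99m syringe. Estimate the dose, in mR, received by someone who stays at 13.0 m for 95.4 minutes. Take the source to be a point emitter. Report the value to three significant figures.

2.34 mR

Since intensity falls as 1/r², rate at 13.0 m:
(1.69/13.0)² = 0.01690, so 86.9 × 0.01690 = 1.469 mR/h.
Dose = rate × time = 1.469 mR/h × 1.590 h = 2.336 mR.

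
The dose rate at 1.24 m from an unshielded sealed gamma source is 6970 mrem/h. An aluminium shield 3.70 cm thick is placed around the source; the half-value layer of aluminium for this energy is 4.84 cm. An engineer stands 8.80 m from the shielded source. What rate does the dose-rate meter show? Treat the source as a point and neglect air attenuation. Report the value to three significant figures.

Distance alone: 6970 × (1.24/8.80)² = 6970 × 0.01986 = 138.4 mrem/h.
Shield: 3.70/4.84 = 0.7645 half-value layers → attenuation 2^(−0.7645) = 0.5887.
Combined: 138.4 × 0.5887 = 81.48 mrem/h.

81.5 mrem/h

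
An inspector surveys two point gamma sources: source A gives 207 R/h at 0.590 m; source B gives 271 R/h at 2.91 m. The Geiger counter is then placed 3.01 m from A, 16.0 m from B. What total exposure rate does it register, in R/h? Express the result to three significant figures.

By superposition, sum each source's inverse-square contribution:
A: 207 × (0.590/3.01)² = 7.953 R/h
B: 271 × (2.91/16.0)² = 8.964 R/h
Total = 7.953 + 8.964 = 16.92 R/h.

16.9 R/h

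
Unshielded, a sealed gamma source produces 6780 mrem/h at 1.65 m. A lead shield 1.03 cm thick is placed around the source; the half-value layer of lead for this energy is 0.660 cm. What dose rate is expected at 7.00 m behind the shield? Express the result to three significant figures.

128 mrem/h

Distance alone: (1.65/7.00)² = 0.05556, so 6780 × 0.05556 = 376.7 mrem/h.
Shield: 1.03/0.660 = 1.561 half-value layers → attenuation 2^(−1.561) = 0.3389.
Combined: 376.7 × 0.3389 = 127.7 mrem/h.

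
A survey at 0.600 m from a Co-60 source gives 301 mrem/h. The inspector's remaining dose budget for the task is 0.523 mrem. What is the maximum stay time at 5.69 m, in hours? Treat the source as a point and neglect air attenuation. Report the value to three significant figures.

0.156 h

Applying the 1/r² law, rate at 5.69 m:
301 × (0.600/5.69)² = 301 × 0.01112 = 3.347 mrem/h.
Stay time = 0.523 mrem ÷ 3.347 mrem/h = 0.1563 h.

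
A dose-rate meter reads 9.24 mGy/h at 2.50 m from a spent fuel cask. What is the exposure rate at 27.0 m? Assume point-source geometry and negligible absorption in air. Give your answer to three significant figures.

0.0792 mGy/h

Using I₁d₁² = I₂d₂², the rate at 27.0 m is
(2.50/27.0)² = 0.008573, so 9.24 × 0.008573 = 0.07921 mGy/h.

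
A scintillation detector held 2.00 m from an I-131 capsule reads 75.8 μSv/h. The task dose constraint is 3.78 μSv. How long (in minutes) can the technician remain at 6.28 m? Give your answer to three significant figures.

Since intensity falls as 1/r², rate at 6.28 m:
(2.00/6.28)² = 0.1014, so 75.8 × 0.1014 = 7.686 μSv/h.
Stay time = 3.78 μSv ÷ 7.686 μSv/h = 0.4918 h = 29.51 min.

29.5 min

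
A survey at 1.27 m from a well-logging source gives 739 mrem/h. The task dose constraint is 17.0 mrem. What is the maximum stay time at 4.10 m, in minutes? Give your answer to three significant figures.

Intensity scales as (d₁/d₂)², so rate at 4.10 m:
739 × (1.27/4.10)² = 739 × 0.09595 = 70.91 mrem/h.
Stay time = 17.0 mrem ÷ 70.91 mrem/h = 0.2397 h = 14.38 min.

14.4 min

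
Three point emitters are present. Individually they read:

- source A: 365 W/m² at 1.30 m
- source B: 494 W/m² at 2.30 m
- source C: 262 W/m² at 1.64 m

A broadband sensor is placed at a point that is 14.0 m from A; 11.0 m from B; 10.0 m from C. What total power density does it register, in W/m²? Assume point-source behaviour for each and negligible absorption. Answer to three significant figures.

By superposition, sum each source's inverse-square contribution:
A: 365 × (1.30/14.0)² = 3.147 W/m²
B: 494 × (2.30/11.0)² = 21.60 W/m²
C: 262 × (1.64/10.0)² = 7.047 W/m²
Total = 3.147 + 21.60 + 7.047 = 31.79 W/m².

31.8 W/m²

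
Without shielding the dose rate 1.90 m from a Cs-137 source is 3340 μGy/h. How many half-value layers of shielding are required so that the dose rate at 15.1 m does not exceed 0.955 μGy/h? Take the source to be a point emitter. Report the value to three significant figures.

5.79 half-value layers

At 15.1 m, distance alone gives (1.90/15.1)² = 0.01583, so 3340 × 0.01583 = 52.87 μGy/h.
Further attenuation needed: 52.87/0.955 = 55.36.
n = log₂(55.36) = 5.791 half-value layers.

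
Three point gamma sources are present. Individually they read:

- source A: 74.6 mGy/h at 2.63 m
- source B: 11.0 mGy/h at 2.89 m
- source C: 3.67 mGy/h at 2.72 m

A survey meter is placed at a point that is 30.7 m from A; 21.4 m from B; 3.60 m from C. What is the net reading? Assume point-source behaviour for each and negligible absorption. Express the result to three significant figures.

2.84 mGy/h

Each source contributes Iᵢ·(dᵢ/rᵢ)²; contributions add.
A: 74.6 × (2.63/30.7)² = 0.5475 mGy/h
B: 11.0 × (2.89/21.4)² = 0.2006 mGy/h
C: 3.67 × (2.72/3.60)² = 2.095 mGy/h
Total = 0.5475 + 0.2006 + 2.095 = 2.843 mGy/h.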